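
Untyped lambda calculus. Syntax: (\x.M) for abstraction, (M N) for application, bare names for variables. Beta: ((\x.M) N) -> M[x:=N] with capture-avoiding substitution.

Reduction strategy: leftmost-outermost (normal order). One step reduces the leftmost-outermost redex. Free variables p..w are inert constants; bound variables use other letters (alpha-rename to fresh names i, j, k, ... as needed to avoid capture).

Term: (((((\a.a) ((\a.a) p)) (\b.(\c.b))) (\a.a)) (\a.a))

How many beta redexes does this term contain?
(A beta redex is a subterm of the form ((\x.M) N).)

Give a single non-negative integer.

Answer: 2

Derivation:
Term: (((((\a.a) ((\a.a) p)) (\b.(\c.b))) (\a.a)) (\a.a))
  Redex: ((\a.a) ((\a.a) p))
  Redex: ((\a.a) p)
Total redexes: 2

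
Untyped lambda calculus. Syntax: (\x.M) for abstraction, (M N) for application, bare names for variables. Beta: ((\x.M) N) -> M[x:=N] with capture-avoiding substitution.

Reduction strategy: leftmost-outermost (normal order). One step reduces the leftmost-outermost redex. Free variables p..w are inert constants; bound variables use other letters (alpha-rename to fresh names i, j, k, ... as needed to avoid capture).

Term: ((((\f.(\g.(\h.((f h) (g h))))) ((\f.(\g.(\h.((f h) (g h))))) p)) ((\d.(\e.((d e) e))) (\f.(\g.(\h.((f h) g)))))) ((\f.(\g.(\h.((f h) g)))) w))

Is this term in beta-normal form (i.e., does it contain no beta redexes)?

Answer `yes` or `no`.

Term: ((((\f.(\g.(\h.((f h) (g h))))) ((\f.(\g.(\h.((f h) (g h))))) p)) ((\d.(\e.((d e) e))) (\f.(\g.(\h.((f h) g)))))) ((\f.(\g.(\h.((f h) g)))) w))
Found 4 beta redex(es).

Answer: no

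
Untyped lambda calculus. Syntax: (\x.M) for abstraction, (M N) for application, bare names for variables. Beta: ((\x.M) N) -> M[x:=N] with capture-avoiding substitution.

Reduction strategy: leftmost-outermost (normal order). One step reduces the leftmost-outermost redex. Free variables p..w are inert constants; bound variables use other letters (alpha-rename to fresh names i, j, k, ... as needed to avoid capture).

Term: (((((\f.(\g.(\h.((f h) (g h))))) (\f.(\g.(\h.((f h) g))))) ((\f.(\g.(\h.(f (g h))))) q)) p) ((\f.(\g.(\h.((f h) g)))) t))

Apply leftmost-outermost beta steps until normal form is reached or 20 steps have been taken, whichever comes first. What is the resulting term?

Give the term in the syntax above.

Step 0: (((((\f.(\g.(\h.((f h) (g h))))) (\f.(\g.(\h.((f h) g))))) ((\f.(\g.(\h.(f (g h))))) q)) p) ((\f.(\g.(\h.((f h) g)))) t))
Step 1: ((((\g.(\h.(((\f.(\g.(\h.((f h) g)))) h) (g h)))) ((\f.(\g.(\h.(f (g h))))) q)) p) ((\f.(\g.(\h.((f h) g)))) t))
Step 2: (((\h.(((\f.(\g.(\h.((f h) g)))) h) (((\f.(\g.(\h.(f (g h))))) q) h))) p) ((\f.(\g.(\h.((f h) g)))) t))
Step 3: ((((\f.(\g.(\h.((f h) g)))) p) (((\f.(\g.(\h.(f (g h))))) q) p)) ((\f.(\g.(\h.((f h) g)))) t))
Step 4: (((\g.(\h.((p h) g))) (((\f.(\g.(\h.(f (g h))))) q) p)) ((\f.(\g.(\h.((f h) g)))) t))
Step 5: ((\h.((p h) (((\f.(\g.(\h.(f (g h))))) q) p))) ((\f.(\g.(\h.((f h) g)))) t))
Step 6: ((p ((\f.(\g.(\h.((f h) g)))) t)) (((\f.(\g.(\h.(f (g h))))) q) p))
Step 7: ((p (\g.(\h.((t h) g)))) (((\f.(\g.(\h.(f (g h))))) q) p))
Step 8: ((p (\g.(\h.((t h) g)))) ((\g.(\h.(q (g h)))) p))
Step 9: ((p (\g.(\h.((t h) g)))) (\h.(q (p h))))

Answer: ((p (\g.(\h.((t h) g)))) (\h.(q (p h))))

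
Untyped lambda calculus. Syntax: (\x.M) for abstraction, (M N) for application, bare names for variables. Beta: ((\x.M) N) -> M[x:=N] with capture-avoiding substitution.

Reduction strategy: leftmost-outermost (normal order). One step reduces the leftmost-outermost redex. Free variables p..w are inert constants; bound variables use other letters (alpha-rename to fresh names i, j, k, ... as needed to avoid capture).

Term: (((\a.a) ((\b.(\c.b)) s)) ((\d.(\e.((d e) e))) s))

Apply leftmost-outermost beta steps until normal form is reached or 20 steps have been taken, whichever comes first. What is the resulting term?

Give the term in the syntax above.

Answer: s

Derivation:
Step 0: (((\a.a) ((\b.(\c.b)) s)) ((\d.(\e.((d e) e))) s))
Step 1: (((\b.(\c.b)) s) ((\d.(\e.((d e) e))) s))
Step 2: ((\c.s) ((\d.(\e.((d e) e))) s))
Step 3: s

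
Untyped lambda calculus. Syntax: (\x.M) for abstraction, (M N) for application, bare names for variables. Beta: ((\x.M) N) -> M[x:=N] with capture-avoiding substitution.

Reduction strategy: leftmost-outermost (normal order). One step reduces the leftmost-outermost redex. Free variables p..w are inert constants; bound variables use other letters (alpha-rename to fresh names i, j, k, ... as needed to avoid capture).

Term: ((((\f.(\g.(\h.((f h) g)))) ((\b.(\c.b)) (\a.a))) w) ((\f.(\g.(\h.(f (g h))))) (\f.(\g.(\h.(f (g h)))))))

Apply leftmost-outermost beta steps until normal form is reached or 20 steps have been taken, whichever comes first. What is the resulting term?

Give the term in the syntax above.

Step 0: ((((\f.(\g.(\h.((f h) g)))) ((\b.(\c.b)) (\a.a))) w) ((\f.(\g.(\h.(f (g h))))) (\f.(\g.(\h.(f (g h)))))))
Step 1: (((\g.(\h.((((\b.(\c.b)) (\a.a)) h) g))) w) ((\f.(\g.(\h.(f (g h))))) (\f.(\g.(\h.(f (g h)))))))
Step 2: ((\h.((((\b.(\c.b)) (\a.a)) h) w)) ((\f.(\g.(\h.(f (g h))))) (\f.(\g.(\h.(f (g h)))))))
Step 3: ((((\b.(\c.b)) (\a.a)) ((\f.(\g.(\h.(f (g h))))) (\f.(\g.(\h.(f (g h))))))) w)
Step 4: (((\c.(\a.a)) ((\f.(\g.(\h.(f (g h))))) (\f.(\g.(\h.(f (g h))))))) w)
Step 5: ((\a.a) w)
Step 6: w

Answer: w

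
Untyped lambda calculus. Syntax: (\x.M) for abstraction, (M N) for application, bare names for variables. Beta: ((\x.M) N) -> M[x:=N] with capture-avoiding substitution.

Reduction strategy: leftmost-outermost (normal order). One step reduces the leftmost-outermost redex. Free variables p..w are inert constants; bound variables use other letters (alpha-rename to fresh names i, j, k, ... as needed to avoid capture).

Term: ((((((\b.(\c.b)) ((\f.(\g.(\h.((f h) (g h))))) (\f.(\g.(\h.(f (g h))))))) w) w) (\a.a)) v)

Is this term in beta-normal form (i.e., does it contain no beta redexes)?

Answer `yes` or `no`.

Term: ((((((\b.(\c.b)) ((\f.(\g.(\h.((f h) (g h))))) (\f.(\g.(\h.(f (g h))))))) w) w) (\a.a)) v)
Found 2 beta redex(es).

Answer: no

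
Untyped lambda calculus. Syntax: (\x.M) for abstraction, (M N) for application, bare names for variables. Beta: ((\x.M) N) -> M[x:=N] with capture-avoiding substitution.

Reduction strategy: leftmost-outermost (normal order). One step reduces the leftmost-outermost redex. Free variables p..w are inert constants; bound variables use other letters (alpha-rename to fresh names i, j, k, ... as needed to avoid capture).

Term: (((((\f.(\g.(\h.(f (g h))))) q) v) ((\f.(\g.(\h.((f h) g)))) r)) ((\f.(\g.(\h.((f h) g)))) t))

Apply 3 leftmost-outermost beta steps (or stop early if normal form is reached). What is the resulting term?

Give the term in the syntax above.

Step 0: (((((\f.(\g.(\h.(f (g h))))) q) v) ((\f.(\g.(\h.((f h) g)))) r)) ((\f.(\g.(\h.((f h) g)))) t))
Step 1: ((((\g.(\h.(q (g h)))) v) ((\f.(\g.(\h.((f h) g)))) r)) ((\f.(\g.(\h.((f h) g)))) t))
Step 2: (((\h.(q (v h))) ((\f.(\g.(\h.((f h) g)))) r)) ((\f.(\g.(\h.((f h) g)))) t))
Step 3: ((q (v ((\f.(\g.(\h.((f h) g)))) r))) ((\f.(\g.(\h.((f h) g)))) t))

Answer: ((q (v ((\f.(\g.(\h.((f h) g)))) r))) ((\f.(\g.(\h.((f h) g)))) t))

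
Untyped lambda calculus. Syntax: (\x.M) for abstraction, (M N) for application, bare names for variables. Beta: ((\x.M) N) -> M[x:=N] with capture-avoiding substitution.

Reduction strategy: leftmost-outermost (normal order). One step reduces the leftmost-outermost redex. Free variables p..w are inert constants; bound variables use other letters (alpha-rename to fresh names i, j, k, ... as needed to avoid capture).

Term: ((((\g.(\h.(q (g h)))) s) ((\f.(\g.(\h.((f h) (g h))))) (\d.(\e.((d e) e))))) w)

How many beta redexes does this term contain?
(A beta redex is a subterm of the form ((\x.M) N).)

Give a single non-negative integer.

Term: ((((\g.(\h.(q (g h)))) s) ((\f.(\g.(\h.((f h) (g h))))) (\d.(\e.((d e) e))))) w)
  Redex: ((\g.(\h.(q (g h)))) s)
  Redex: ((\f.(\g.(\h.((f h) (g h))))) (\d.(\e.((d e) e))))
Total redexes: 2

Answer: 2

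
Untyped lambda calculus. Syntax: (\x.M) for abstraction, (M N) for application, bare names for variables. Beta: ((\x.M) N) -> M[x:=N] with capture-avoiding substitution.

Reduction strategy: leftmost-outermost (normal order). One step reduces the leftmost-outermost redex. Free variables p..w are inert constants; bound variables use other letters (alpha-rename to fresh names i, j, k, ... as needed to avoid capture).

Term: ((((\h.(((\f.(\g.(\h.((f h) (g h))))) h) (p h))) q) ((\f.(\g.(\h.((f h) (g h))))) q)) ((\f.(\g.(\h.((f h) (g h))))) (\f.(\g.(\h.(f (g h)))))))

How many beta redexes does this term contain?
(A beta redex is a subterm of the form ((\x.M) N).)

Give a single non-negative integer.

Term: ((((\h.(((\f.(\g.(\h.((f h) (g h))))) h) (p h))) q) ((\f.(\g.(\h.((f h) (g h))))) q)) ((\f.(\g.(\h.((f h) (g h))))) (\f.(\g.(\h.(f (g h)))))))
  Redex: ((\h.(((\f.(\g.(\h.((f h) (g h))))) h) (p h))) q)
  Redex: ((\f.(\g.(\h.((f h) (g h))))) h)
  Redex: ((\f.(\g.(\h.((f h) (g h))))) q)
  Redex: ((\f.(\g.(\h.((f h) (g h))))) (\f.(\g.(\h.(f (g h))))))
Total redexes: 4

Answer: 4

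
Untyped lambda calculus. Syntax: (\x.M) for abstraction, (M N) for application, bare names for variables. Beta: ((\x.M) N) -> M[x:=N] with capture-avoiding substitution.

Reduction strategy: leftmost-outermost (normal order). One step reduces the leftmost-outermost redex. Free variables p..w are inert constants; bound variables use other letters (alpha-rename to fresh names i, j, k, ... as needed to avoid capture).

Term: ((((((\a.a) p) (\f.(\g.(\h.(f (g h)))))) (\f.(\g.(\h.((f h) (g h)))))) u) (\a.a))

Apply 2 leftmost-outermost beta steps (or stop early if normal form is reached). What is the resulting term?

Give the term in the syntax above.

Answer: ((((p (\f.(\g.(\h.(f (g h)))))) (\f.(\g.(\h.((f h) (g h)))))) u) (\a.a))

Derivation:
Step 0: ((((((\a.a) p) (\f.(\g.(\h.(f (g h)))))) (\f.(\g.(\h.((f h) (g h)))))) u) (\a.a))
Step 1: ((((p (\f.(\g.(\h.(f (g h)))))) (\f.(\g.(\h.((f h) (g h)))))) u) (\a.a))
Step 2: (normal form reached)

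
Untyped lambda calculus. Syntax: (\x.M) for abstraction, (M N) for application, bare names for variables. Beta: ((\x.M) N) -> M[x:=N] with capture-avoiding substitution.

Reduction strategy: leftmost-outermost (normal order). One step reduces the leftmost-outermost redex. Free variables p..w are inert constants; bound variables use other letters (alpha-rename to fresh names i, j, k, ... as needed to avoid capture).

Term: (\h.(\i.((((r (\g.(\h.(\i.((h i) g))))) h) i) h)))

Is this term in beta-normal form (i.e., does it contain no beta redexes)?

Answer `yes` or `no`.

Term: (\h.(\i.((((r (\g.(\h.(\i.((h i) g))))) h) i) h)))
No beta redexes found.

Answer: yes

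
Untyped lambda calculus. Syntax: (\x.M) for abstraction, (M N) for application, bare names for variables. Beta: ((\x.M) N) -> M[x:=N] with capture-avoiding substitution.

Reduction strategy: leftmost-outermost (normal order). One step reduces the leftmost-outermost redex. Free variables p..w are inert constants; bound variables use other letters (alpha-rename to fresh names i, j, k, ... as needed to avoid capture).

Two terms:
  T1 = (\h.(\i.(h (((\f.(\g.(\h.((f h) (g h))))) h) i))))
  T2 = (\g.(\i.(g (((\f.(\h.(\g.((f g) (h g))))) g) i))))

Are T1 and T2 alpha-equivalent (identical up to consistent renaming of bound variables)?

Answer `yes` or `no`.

Answer: yes

Derivation:
Term 1: (\h.(\i.(h (((\f.(\g.(\h.((f h) (g h))))) h) i))))
Term 2: (\g.(\i.(g (((\f.(\h.(\g.((f g) (h g))))) g) i))))
Alpha-equivalence: compare structure up to binder renaming.
Result: True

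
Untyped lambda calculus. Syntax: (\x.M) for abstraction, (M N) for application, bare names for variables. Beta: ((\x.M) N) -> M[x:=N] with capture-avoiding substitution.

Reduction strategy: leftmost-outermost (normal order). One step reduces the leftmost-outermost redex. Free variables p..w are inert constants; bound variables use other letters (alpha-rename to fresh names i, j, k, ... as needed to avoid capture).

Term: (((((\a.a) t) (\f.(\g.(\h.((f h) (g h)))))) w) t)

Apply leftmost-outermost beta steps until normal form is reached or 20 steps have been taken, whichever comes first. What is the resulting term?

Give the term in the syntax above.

Answer: (((t (\f.(\g.(\h.((f h) (g h)))))) w) t)

Derivation:
Step 0: (((((\a.a) t) (\f.(\g.(\h.((f h) (g h)))))) w) t)
Step 1: (((t (\f.(\g.(\h.((f h) (g h)))))) w) t)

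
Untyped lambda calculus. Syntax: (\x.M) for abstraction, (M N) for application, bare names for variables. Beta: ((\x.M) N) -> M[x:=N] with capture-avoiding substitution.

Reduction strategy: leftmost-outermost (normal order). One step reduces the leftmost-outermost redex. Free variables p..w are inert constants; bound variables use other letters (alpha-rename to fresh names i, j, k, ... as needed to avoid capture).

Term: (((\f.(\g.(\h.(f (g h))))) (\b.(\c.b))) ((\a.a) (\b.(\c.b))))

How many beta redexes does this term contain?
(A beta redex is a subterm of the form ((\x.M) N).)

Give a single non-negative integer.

Term: (((\f.(\g.(\h.(f (g h))))) (\b.(\c.b))) ((\a.a) (\b.(\c.b))))
  Redex: ((\f.(\g.(\h.(f (g h))))) (\b.(\c.b)))
  Redex: ((\a.a) (\b.(\c.b)))
Total redexes: 2

Answer: 2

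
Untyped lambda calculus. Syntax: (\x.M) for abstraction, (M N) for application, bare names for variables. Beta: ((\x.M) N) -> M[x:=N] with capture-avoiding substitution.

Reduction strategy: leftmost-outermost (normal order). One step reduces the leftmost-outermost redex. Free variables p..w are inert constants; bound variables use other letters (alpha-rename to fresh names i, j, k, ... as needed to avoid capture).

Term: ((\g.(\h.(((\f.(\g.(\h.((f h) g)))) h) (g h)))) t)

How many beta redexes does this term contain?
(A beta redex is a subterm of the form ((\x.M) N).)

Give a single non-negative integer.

Term: ((\g.(\h.(((\f.(\g.(\h.((f h) g)))) h) (g h)))) t)
  Redex: ((\g.(\h.(((\f.(\g.(\h.((f h) g)))) h) (g h)))) t)
  Redex: ((\f.(\g.(\h.((f h) g)))) h)
Total redexes: 2

Answer: 2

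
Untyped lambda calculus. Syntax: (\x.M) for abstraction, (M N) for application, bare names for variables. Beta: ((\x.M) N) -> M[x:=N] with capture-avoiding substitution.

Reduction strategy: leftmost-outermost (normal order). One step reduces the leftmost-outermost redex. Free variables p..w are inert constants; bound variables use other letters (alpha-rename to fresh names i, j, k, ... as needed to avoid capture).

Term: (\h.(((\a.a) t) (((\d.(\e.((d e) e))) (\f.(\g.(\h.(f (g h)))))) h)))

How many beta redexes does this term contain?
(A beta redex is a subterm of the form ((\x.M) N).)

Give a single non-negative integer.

Term: (\h.(((\a.a) t) (((\d.(\e.((d e) e))) (\f.(\g.(\h.(f (g h)))))) h)))
  Redex: ((\a.a) t)
  Redex: ((\d.(\e.((d e) e))) (\f.(\g.(\h.(f (g h))))))
Total redexes: 2

Answer: 2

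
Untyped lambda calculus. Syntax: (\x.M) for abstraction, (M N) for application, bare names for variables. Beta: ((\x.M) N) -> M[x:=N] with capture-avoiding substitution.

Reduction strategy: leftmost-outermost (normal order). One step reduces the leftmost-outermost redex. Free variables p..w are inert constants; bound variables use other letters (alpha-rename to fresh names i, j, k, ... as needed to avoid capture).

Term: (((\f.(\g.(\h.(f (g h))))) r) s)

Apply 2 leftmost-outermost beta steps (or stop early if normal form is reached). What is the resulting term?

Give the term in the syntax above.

Answer: (\h.(r (s h)))

Derivation:
Step 0: (((\f.(\g.(\h.(f (g h))))) r) s)
Step 1: ((\g.(\h.(r (g h)))) s)
Step 2: (\h.(r (s h)))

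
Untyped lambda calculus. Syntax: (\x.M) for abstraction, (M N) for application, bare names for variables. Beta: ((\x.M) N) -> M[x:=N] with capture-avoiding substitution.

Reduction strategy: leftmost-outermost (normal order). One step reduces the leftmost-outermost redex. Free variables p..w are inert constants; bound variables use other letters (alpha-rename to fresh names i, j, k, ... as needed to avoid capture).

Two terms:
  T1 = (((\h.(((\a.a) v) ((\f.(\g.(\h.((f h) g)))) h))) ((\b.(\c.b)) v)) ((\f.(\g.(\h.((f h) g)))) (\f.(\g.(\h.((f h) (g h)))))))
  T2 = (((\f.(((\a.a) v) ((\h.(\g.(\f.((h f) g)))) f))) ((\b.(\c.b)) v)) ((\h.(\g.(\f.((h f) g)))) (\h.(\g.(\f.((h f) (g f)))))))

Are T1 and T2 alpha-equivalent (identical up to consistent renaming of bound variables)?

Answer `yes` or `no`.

Term 1: (((\h.(((\a.a) v) ((\f.(\g.(\h.((f h) g)))) h))) ((\b.(\c.b)) v)) ((\f.(\g.(\h.((f h) g)))) (\f.(\g.(\h.((f h) (g h)))))))
Term 2: (((\f.(((\a.a) v) ((\h.(\g.(\f.((h f) g)))) f))) ((\b.(\c.b)) v)) ((\h.(\g.(\f.((h f) g)))) (\h.(\g.(\f.((h f) (g f)))))))
Alpha-equivalence: compare structure up to binder renaming.
Result: True

Answer: yes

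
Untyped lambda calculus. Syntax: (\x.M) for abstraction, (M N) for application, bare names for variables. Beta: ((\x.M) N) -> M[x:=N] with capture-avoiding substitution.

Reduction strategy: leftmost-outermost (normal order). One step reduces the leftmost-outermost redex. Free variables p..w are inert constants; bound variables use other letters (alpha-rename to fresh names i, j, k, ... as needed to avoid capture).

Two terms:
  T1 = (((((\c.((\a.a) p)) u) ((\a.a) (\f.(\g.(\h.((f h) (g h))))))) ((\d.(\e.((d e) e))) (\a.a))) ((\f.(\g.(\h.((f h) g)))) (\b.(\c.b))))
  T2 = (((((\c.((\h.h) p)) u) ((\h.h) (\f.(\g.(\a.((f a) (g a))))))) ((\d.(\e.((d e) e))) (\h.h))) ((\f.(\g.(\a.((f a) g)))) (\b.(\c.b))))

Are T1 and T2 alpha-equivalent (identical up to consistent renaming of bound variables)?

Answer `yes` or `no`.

Term 1: (((((\c.((\a.a) p)) u) ((\a.a) (\f.(\g.(\h.((f h) (g h))))))) ((\d.(\e.((d e) e))) (\a.a))) ((\f.(\g.(\h.((f h) g)))) (\b.(\c.b))))
Term 2: (((((\c.((\h.h) p)) u) ((\h.h) (\f.(\g.(\a.((f a) (g a))))))) ((\d.(\e.((d e) e))) (\h.h))) ((\f.(\g.(\a.((f a) g)))) (\b.(\c.b))))
Alpha-equivalence: compare structure up to binder renaming.
Result: True

Answer: yes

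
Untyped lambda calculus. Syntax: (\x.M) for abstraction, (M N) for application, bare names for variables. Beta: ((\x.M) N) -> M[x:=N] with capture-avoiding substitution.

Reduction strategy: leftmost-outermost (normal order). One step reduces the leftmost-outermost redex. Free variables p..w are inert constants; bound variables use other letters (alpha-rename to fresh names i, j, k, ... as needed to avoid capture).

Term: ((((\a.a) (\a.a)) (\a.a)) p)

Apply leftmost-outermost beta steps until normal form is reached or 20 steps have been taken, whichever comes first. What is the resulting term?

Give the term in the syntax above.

Answer: p

Derivation:
Step 0: ((((\a.a) (\a.a)) (\a.a)) p)
Step 1: (((\a.a) (\a.a)) p)
Step 2: ((\a.a) p)
Step 3: p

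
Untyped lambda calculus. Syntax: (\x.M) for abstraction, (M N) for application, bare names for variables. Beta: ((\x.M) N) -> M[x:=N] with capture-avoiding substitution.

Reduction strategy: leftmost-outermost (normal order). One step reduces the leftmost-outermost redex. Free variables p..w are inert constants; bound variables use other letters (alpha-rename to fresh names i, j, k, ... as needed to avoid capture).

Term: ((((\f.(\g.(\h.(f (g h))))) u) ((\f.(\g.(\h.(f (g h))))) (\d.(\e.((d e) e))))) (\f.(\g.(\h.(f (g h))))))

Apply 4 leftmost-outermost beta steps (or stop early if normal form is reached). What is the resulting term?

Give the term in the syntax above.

Step 0: ((((\f.(\g.(\h.(f (g h))))) u) ((\f.(\g.(\h.(f (g h))))) (\d.(\e.((d e) e))))) (\f.(\g.(\h.(f (g h))))))
Step 1: (((\g.(\h.(u (g h)))) ((\f.(\g.(\h.(f (g h))))) (\d.(\e.((d e) e))))) (\f.(\g.(\h.(f (g h))))))
Step 2: ((\h.(u (((\f.(\g.(\h.(f (g h))))) (\d.(\e.((d e) e)))) h))) (\f.(\g.(\h.(f (g h))))))
Step 3: (u (((\f.(\g.(\h.(f (g h))))) (\d.(\e.((d e) e)))) (\f.(\g.(\h.(f (g h)))))))
Step 4: (u ((\g.(\h.((\d.(\e.((d e) e))) (g h)))) (\f.(\g.(\h.(f (g h)))))))

Answer: (u ((\g.(\h.((\d.(\e.((d e) e))) (g h)))) (\f.(\g.(\h.(f (g h)))))))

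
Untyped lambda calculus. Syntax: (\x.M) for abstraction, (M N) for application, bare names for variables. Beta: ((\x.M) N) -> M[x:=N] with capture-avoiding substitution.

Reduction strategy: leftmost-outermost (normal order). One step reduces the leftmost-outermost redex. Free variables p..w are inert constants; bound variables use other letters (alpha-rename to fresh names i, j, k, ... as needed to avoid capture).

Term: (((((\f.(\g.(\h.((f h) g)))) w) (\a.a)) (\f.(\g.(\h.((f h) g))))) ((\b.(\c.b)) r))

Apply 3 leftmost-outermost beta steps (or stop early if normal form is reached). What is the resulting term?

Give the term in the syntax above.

Answer: (((w (\f.(\g.(\h.((f h) g))))) (\a.a)) ((\b.(\c.b)) r))

Derivation:
Step 0: (((((\f.(\g.(\h.((f h) g)))) w) (\a.a)) (\f.(\g.(\h.((f h) g))))) ((\b.(\c.b)) r))
Step 1: ((((\g.(\h.((w h) g))) (\a.a)) (\f.(\g.(\h.((f h) g))))) ((\b.(\c.b)) r))
Step 2: (((\h.((w h) (\a.a))) (\f.(\g.(\h.((f h) g))))) ((\b.(\c.b)) r))
Step 3: (((w (\f.(\g.(\h.((f h) g))))) (\a.a)) ((\b.(\c.b)) r))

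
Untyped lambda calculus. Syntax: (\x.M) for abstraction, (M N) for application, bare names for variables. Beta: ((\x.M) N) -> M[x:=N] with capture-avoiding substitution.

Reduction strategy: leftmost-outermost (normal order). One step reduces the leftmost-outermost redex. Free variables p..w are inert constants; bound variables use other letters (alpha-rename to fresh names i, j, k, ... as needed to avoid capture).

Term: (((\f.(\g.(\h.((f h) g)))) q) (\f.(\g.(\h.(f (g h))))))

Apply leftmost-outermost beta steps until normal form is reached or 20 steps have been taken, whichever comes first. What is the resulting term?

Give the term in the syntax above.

Answer: (\h.((q h) (\f.(\g.(\h.(f (g h)))))))

Derivation:
Step 0: (((\f.(\g.(\h.((f h) g)))) q) (\f.(\g.(\h.(f (g h))))))
Step 1: ((\g.(\h.((q h) g))) (\f.(\g.(\h.(f (g h))))))
Step 2: (\h.((q h) (\f.(\g.(\h.(f (g h)))))))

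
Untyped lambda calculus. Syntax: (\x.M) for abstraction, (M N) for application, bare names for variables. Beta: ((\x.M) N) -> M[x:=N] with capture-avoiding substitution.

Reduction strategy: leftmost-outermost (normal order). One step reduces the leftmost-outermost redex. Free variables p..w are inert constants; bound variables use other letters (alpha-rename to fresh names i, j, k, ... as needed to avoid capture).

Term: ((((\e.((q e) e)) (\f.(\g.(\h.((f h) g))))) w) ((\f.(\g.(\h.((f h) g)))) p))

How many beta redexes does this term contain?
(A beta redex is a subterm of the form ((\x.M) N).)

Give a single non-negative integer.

Term: ((((\e.((q e) e)) (\f.(\g.(\h.((f h) g))))) w) ((\f.(\g.(\h.((f h) g)))) p))
  Redex: ((\e.((q e) e)) (\f.(\g.(\h.((f h) g)))))
  Redex: ((\f.(\g.(\h.((f h) g)))) p)
Total redexes: 2

Answer: 2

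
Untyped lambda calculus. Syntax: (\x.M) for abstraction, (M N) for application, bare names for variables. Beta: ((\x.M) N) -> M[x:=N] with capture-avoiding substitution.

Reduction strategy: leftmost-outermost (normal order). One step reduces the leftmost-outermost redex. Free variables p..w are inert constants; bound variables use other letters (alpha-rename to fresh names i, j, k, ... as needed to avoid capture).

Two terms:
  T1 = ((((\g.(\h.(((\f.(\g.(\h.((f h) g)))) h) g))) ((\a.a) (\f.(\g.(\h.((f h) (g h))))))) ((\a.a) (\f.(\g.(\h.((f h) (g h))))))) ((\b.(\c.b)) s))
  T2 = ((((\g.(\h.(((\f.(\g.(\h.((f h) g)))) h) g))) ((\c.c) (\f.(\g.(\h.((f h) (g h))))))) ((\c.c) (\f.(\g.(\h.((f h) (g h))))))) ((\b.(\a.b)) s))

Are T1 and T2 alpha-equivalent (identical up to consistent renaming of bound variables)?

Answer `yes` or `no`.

Term 1: ((((\g.(\h.(((\f.(\g.(\h.((f h) g)))) h) g))) ((\a.a) (\f.(\g.(\h.((f h) (g h))))))) ((\a.a) (\f.(\g.(\h.((f h) (g h))))))) ((\b.(\c.b)) s))
Term 2: ((((\g.(\h.(((\f.(\g.(\h.((f h) g)))) h) g))) ((\c.c) (\f.(\g.(\h.((f h) (g h))))))) ((\c.c) (\f.(\g.(\h.((f h) (g h))))))) ((\b.(\a.b)) s))
Alpha-equivalence: compare structure up to binder renaming.
Result: True

Answer: yes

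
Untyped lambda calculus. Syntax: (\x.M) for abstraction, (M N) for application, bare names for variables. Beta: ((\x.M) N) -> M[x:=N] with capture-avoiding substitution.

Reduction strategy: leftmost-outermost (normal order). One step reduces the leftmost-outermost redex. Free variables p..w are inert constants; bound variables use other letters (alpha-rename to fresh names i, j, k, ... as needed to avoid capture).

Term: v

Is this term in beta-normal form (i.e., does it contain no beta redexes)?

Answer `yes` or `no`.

Term: v
No beta redexes found.

Answer: yes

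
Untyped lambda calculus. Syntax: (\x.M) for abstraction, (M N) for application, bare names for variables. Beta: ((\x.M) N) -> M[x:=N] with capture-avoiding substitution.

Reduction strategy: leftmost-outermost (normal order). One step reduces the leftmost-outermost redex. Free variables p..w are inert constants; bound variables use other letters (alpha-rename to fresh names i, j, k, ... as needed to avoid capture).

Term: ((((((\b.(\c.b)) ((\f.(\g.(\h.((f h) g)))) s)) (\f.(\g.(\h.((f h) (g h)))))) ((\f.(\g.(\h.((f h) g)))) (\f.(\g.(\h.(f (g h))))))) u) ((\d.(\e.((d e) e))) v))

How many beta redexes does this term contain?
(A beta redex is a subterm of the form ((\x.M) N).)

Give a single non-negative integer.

Answer: 4

Derivation:
Term: ((((((\b.(\c.b)) ((\f.(\g.(\h.((f h) g)))) s)) (\f.(\g.(\h.((f h) (g h)))))) ((\f.(\g.(\h.((f h) g)))) (\f.(\g.(\h.(f (g h))))))) u) ((\d.(\e.((d e) e))) v))
  Redex: ((\b.(\c.b)) ((\f.(\g.(\h.((f h) g)))) s))
  Redex: ((\f.(\g.(\h.((f h) g)))) s)
  Redex: ((\f.(\g.(\h.((f h) g)))) (\f.(\g.(\h.(f (g h))))))
  Redex: ((\d.(\e.((d e) e))) v)
Total redexes: 4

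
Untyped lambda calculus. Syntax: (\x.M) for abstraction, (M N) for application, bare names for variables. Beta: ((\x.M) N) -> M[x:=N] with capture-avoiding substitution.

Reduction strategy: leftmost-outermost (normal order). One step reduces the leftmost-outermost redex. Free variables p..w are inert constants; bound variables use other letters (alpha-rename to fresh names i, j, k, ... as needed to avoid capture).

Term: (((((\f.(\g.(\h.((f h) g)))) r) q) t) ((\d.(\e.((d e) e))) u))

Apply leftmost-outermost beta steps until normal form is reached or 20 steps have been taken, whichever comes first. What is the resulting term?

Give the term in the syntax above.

Answer: (((r t) q) (\e.((u e) e)))

Derivation:
Step 0: (((((\f.(\g.(\h.((f h) g)))) r) q) t) ((\d.(\e.((d e) e))) u))
Step 1: ((((\g.(\h.((r h) g))) q) t) ((\d.(\e.((d e) e))) u))
Step 2: (((\h.((r h) q)) t) ((\d.(\e.((d e) e))) u))
Step 3: (((r t) q) ((\d.(\e.((d e) e))) u))
Step 4: (((r t) q) (\e.((u e) e)))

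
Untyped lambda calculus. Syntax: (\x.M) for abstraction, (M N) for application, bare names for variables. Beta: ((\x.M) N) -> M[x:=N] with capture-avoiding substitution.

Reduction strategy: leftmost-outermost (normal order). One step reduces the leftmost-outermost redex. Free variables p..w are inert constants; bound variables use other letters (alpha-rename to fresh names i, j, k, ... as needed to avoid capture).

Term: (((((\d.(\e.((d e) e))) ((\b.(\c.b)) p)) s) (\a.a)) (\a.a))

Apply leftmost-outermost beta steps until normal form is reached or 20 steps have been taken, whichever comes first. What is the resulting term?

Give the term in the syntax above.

Step 0: (((((\d.(\e.((d e) e))) ((\b.(\c.b)) p)) s) (\a.a)) (\a.a))
Step 1: ((((\e.((((\b.(\c.b)) p) e) e)) s) (\a.a)) (\a.a))
Step 2: ((((((\b.(\c.b)) p) s) s) (\a.a)) (\a.a))
Step 3: (((((\c.p) s) s) (\a.a)) (\a.a))
Step 4: (((p s) (\a.a)) (\a.a))

Answer: (((p s) (\a.a)) (\a.a))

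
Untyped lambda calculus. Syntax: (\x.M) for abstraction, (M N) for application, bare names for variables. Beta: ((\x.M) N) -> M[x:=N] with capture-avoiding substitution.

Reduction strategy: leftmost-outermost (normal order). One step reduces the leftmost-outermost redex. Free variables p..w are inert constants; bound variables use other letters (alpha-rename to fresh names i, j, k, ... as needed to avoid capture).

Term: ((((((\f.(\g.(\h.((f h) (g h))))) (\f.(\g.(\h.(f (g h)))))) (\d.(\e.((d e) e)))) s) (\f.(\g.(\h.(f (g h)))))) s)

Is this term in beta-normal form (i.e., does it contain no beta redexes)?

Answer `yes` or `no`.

Term: ((((((\f.(\g.(\h.((f h) (g h))))) (\f.(\g.(\h.(f (g h)))))) (\d.(\e.((d e) e)))) s) (\f.(\g.(\h.(f (g h)))))) s)
Found 1 beta redex(es).

Answer: no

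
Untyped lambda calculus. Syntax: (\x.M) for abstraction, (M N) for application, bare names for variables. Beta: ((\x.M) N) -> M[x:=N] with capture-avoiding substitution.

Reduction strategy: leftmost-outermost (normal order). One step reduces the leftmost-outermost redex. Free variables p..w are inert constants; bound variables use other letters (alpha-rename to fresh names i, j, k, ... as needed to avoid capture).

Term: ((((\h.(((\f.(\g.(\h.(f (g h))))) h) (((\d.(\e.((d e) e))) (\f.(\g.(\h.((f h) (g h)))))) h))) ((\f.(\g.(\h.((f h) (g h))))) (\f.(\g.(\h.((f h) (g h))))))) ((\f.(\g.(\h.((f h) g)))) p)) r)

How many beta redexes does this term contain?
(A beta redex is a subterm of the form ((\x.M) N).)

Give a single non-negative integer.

Answer: 5

Derivation:
Term: ((((\h.(((\f.(\g.(\h.(f (g h))))) h) (((\d.(\e.((d e) e))) (\f.(\g.(\h.((f h) (g h)))))) h))) ((\f.(\g.(\h.((f h) (g h))))) (\f.(\g.(\h.((f h) (g h))))))) ((\f.(\g.(\h.((f h) g)))) p)) r)
  Redex: ((\h.(((\f.(\g.(\h.(f (g h))))) h) (((\d.(\e.((d e) e))) (\f.(\g.(\h.((f h) (g h)))))) h))) ((\f.(\g.(\h.((f h) (g h))))) (\f.(\g.(\h.((f h) (g h)))))))
  Redex: ((\f.(\g.(\h.(f (g h))))) h)
  Redex: ((\d.(\e.((d e) e))) (\f.(\g.(\h.((f h) (g h))))))
  Redex: ((\f.(\g.(\h.((f h) (g h))))) (\f.(\g.(\h.((f h) (g h))))))
  Redex: ((\f.(\g.(\h.((f h) g)))) p)
Total redexes: 5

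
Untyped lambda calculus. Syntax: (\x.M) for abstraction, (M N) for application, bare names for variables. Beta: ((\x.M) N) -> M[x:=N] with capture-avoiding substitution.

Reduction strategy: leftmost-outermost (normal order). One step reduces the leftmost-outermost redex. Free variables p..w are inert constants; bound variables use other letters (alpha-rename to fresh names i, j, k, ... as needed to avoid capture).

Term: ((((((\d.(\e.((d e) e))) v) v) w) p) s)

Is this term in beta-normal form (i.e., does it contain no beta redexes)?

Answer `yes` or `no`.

Term: ((((((\d.(\e.((d e) e))) v) v) w) p) s)
Found 1 beta redex(es).

Answer: no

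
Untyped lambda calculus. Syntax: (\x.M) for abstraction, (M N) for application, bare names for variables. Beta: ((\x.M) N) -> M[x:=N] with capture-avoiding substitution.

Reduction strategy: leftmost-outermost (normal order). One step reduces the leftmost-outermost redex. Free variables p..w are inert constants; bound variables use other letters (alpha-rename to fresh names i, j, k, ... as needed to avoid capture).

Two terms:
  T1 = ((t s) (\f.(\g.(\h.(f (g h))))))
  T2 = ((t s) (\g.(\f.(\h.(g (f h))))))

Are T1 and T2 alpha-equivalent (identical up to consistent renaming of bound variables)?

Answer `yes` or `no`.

Term 1: ((t s) (\f.(\g.(\h.(f (g h))))))
Term 2: ((t s) (\g.(\f.(\h.(g (f h))))))
Alpha-equivalence: compare structure up to binder renaming.
Result: True

Answer: yes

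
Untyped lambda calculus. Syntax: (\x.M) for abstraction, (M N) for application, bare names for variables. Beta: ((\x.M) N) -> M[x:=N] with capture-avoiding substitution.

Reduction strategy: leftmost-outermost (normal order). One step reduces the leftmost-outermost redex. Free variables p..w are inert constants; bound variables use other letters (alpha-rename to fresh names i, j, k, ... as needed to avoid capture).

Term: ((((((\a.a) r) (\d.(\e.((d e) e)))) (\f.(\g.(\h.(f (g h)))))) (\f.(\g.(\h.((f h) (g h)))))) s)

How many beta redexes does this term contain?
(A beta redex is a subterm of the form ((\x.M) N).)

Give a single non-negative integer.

Answer: 1

Derivation:
Term: ((((((\a.a) r) (\d.(\e.((d e) e)))) (\f.(\g.(\h.(f (g h)))))) (\f.(\g.(\h.((f h) (g h)))))) s)
  Redex: ((\a.a) r)
Total redexes: 1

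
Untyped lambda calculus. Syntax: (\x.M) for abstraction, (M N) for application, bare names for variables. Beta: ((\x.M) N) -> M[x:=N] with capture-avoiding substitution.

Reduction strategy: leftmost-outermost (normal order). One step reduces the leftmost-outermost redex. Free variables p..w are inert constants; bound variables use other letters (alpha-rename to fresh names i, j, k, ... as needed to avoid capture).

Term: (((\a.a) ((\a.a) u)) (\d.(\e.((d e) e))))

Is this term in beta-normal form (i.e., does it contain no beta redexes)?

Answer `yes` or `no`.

Answer: no

Derivation:
Term: (((\a.a) ((\a.a) u)) (\d.(\e.((d e) e))))
Found 2 beta redex(es).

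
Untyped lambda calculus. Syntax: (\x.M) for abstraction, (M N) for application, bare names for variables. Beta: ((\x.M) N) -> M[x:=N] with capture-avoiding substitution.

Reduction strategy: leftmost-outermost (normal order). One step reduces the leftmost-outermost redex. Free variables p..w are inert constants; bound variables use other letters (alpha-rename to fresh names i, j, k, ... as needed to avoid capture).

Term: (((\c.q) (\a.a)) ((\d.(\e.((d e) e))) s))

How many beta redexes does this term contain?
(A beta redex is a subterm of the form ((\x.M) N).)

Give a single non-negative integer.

Answer: 2

Derivation:
Term: (((\c.q) (\a.a)) ((\d.(\e.((d e) e))) s))
  Redex: ((\c.q) (\a.a))
  Redex: ((\d.(\e.((d e) e))) s)
Total redexes: 2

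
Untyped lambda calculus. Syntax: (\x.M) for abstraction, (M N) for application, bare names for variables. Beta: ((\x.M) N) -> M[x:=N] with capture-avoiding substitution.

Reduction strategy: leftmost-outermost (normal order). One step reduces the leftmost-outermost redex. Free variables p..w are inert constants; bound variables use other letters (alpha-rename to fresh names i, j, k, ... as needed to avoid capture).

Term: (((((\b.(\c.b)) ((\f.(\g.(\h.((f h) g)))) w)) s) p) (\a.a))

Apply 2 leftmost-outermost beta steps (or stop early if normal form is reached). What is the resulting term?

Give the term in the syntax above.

Answer: ((((\f.(\g.(\h.((f h) g)))) w) p) (\a.a))

Derivation:
Step 0: (((((\b.(\c.b)) ((\f.(\g.(\h.((f h) g)))) w)) s) p) (\a.a))
Step 1: ((((\c.((\f.(\g.(\h.((f h) g)))) w)) s) p) (\a.a))
Step 2: ((((\f.(\g.(\h.((f h) g)))) w) p) (\a.a))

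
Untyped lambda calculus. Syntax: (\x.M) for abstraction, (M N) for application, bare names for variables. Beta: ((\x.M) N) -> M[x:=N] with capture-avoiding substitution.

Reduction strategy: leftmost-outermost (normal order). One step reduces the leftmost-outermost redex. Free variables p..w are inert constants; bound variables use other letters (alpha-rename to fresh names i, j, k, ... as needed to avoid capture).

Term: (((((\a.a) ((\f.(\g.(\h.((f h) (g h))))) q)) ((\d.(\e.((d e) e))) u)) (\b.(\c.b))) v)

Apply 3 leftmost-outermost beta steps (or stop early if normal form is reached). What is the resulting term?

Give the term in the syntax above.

Step 0: (((((\a.a) ((\f.(\g.(\h.((f h) (g h))))) q)) ((\d.(\e.((d e) e))) u)) (\b.(\c.b))) v)
Step 1: (((((\f.(\g.(\h.((f h) (g h))))) q) ((\d.(\e.((d e) e))) u)) (\b.(\c.b))) v)
Step 2: ((((\g.(\h.((q h) (g h)))) ((\d.(\e.((d e) e))) u)) (\b.(\c.b))) v)
Step 3: (((\h.((q h) (((\d.(\e.((d e) e))) u) h))) (\b.(\c.b))) v)

Answer: (((\h.((q h) (((\d.(\e.((d e) e))) u) h))) (\b.(\c.b))) v)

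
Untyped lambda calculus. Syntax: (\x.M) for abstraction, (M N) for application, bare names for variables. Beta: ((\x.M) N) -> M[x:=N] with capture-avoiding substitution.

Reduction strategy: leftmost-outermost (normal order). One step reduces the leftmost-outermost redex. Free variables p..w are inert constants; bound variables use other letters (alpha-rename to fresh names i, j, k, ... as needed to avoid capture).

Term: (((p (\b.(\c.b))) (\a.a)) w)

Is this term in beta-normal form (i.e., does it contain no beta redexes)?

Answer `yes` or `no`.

Answer: yes

Derivation:
Term: (((p (\b.(\c.b))) (\a.a)) w)
No beta redexes found.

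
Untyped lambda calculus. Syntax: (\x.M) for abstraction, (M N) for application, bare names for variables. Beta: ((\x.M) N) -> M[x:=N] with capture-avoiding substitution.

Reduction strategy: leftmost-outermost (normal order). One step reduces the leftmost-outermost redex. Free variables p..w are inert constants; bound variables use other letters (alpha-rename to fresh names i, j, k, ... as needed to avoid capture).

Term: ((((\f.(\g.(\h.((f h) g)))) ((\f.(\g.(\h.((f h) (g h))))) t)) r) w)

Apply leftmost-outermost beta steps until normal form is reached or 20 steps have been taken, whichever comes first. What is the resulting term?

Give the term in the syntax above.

Step 0: ((((\f.(\g.(\h.((f h) g)))) ((\f.(\g.(\h.((f h) (g h))))) t)) r) w)
Step 1: (((\g.(\h.((((\f.(\g.(\h.((f h) (g h))))) t) h) g))) r) w)
Step 2: ((\h.((((\f.(\g.(\h.((f h) (g h))))) t) h) r)) w)
Step 3: ((((\f.(\g.(\h.((f h) (g h))))) t) w) r)
Step 4: (((\g.(\h.((t h) (g h)))) w) r)
Step 5: ((\h.((t h) (w h))) r)
Step 6: ((t r) (w r))

Answer: ((t r) (w r))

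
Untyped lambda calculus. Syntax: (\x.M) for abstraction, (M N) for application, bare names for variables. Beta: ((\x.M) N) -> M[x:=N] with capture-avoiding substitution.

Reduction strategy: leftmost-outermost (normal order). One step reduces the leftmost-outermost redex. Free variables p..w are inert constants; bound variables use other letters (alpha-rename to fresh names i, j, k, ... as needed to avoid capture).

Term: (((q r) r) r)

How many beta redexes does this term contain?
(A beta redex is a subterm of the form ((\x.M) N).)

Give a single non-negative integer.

Answer: 0

Derivation:
Term: (((q r) r) r)
  (no redexes)
Total redexes: 0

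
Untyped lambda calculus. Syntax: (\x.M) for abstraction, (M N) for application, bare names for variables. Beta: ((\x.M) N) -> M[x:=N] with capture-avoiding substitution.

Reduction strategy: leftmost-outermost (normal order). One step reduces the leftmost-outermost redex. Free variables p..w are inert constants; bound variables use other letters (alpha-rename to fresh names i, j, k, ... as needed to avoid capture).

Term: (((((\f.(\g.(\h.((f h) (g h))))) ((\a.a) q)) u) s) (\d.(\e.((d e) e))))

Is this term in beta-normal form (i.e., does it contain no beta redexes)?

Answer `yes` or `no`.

Term: (((((\f.(\g.(\h.((f h) (g h))))) ((\a.a) q)) u) s) (\d.(\e.((d e) e))))
Found 2 beta redex(es).

Answer: no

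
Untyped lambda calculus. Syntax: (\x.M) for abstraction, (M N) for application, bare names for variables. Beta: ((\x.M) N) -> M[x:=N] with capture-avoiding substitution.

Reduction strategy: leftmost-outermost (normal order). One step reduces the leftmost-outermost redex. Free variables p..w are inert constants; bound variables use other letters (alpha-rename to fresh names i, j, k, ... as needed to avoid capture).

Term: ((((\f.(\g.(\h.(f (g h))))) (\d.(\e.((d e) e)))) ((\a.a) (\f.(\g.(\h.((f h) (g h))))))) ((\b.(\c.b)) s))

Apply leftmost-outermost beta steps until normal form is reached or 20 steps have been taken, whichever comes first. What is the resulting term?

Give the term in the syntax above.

Step 0: ((((\f.(\g.(\h.(f (g h))))) (\d.(\e.((d e) e)))) ((\a.a) (\f.(\g.(\h.((f h) (g h))))))) ((\b.(\c.b)) s))
Step 1: (((\g.(\h.((\d.(\e.((d e) e))) (g h)))) ((\a.a) (\f.(\g.(\h.((f h) (g h))))))) ((\b.(\c.b)) s))
Step 2: ((\h.((\d.(\e.((d e) e))) (((\a.a) (\f.(\g.(\h.((f h) (g h)))))) h))) ((\b.(\c.b)) s))
Step 3: ((\d.(\e.((d e) e))) (((\a.a) (\f.(\g.(\h.((f h) (g h)))))) ((\b.(\c.b)) s)))
Step 4: (\e.(((((\a.a) (\f.(\g.(\h.((f h) (g h)))))) ((\b.(\c.b)) s)) e) e))
Step 5: (\e.((((\f.(\g.(\h.((f h) (g h))))) ((\b.(\c.b)) s)) e) e))
Step 6: (\e.(((\g.(\h.((((\b.(\c.b)) s) h) (g h)))) e) e))
Step 7: (\e.((\h.((((\b.(\c.b)) s) h) (e h))) e))
Step 8: (\e.((((\b.(\c.b)) s) e) (e e)))
Step 9: (\e.(((\c.s) e) (e e)))
Step 10: (\e.(s (e e)))

Answer: (\e.(s (e e)))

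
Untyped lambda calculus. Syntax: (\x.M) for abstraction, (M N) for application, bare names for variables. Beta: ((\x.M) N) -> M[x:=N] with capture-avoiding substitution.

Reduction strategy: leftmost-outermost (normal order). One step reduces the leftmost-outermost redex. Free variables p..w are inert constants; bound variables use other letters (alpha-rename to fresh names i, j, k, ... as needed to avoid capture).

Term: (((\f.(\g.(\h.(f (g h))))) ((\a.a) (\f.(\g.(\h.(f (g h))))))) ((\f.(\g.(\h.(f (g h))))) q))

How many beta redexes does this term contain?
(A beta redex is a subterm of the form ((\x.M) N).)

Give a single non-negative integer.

Answer: 3

Derivation:
Term: (((\f.(\g.(\h.(f (g h))))) ((\a.a) (\f.(\g.(\h.(f (g h))))))) ((\f.(\g.(\h.(f (g h))))) q))
  Redex: ((\f.(\g.(\h.(f (g h))))) ((\a.a) (\f.(\g.(\h.(f (g h)))))))
  Redex: ((\a.a) (\f.(\g.(\h.(f (g h))))))
  Redex: ((\f.(\g.(\h.(f (g h))))) q)
Total redexes: 3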